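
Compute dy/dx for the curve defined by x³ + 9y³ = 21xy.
Apply d/dx to both sides, remembering that y depends on x. Each occurrence of y therefore brings in a y' = dy/dx via the chain rule.

With F(x, y) equal to the left-hand side minus the right, differentiate F term by term:
  d/dx[x^3] = 3x^2
  d/dx[-21xy] = -21x·y' - 21y
  d/dx[9y^3] = 27y^2·y'
Adding these up, d/dx[F] = 0 becomes
  (3x^2 - 21y) + (-21x + 27y^2)·y' = 0,
so isolating y',
  dy/dx = -(3x^2 - 21y)/(-21x + 27y^2) = (x^2 - 7y)/(7x - 9y^2)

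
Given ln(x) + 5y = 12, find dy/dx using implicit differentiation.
Differentiate both sides with respect to x, treating y as y(x). By the chain rule, any term containing y contributes a factor of y' = dy/dx when we differentiate it.

Move every term to one side and write the relation as F(x, y) = 0. Term by term,
  d/dx[5y] = 5·y'
  d/dx[ln(x)] = 1/x
  d/dx[-12] = 0

The pieces without y' make up ∂F/∂x and the coefficient of y' is ∂F/∂y:
  ∂F/∂x = 1/x,
  ∂F/∂y = 5.

Since d/dx[F] = ∂F/∂x + (∂F/∂y)·y' = 0, solve for y':
  (∂F/∂y)·y' = -∂F/∂x
  dy/dx = -(∂F/∂x)/(∂F/∂y) = -(1/x)/(5) = -1/(5x)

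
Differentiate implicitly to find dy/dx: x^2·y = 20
Differentiate both sides with respect to x, treating y as y(x). By the chain rule, any term containing y contributes a factor of y' = dy/dx when we differentiate it.

Move every term to one side and write the relation as F(x, y) = 0. Term by term,
  d/dx[x^2y] = x^2·y' + 2xy
  d/dx[-20] = 0

The pieces without y' make up ∂F/∂x and the coefficient of y' is ∂F/∂y:
  ∂F/∂x = 2xy,
  ∂F/∂y = x^2.

Since d/dx[F] = ∂F/∂x + (∂F/∂y)·y' = 0, solve for y':
  (∂F/∂y)·y' = -∂F/∂x
  dy/dx = -(∂F/∂x)/(∂F/∂y) = -(2xy)/(x^2) = -2y/x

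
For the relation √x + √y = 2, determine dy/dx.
Take d/dx of both sides. Since y is implicitly a function of x, the chain rule attaches a y' = dy/dx factor whenever we differentiate through y.

Set F(x, y) = (left side) − (right side), so the curve is F = 0. Differentiating each term of F:
  d/dx[√(x)] = 1/(2√(x))
  d/dx[√(y)] = y'/(2√(y))
  d/dx[-2] = 0

Collecting, the y'-free part is the partial derivative in x and the y' coefficient is the partial derivative in y:
  ∂F/∂x = 1/(2√(x))
  ∂F/∂y = 1/(2√(y))

so d/dx[F(x, y(x))] = ∂F/∂x + (∂F/∂y)·y' = 0. Rearranging,
  dy/dx = -(∂F/∂x)/(∂F/∂y) = -(1/(2√(x)))/(1/(2√(y))) = -√(y)/√(x)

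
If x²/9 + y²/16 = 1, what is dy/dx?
Take d/dx of both sides. Since y is implicitly a function of x, the chain rule attaches a y' = dy/dx factor whenever we differentiate through y.

Set F(x, y) = (left side) − (right side), so the curve is F = 0. Differentiating each term of F:
  d/dx[x^2/9] = 2x/9
  d/dx[y^2/16] = y·y'/8
  d/dx[-1] = 0

Collecting, the y'-free part is the partial derivative in x and the y' coefficient is the partial derivative in y:
  ∂F/∂x = 2x/9
  ∂F/∂y = y/8

so d/dx[F(x, y(x))] = ∂F/∂x + (∂F/∂y)·y' = 0. Rearranging,
  dy/dx = -(∂F/∂x)/(∂F/∂y) = -(2x/9)/(y/8) = -16x/(9y)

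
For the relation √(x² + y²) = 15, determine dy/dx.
Differentiate the relation implicitly: treat y = y(x) and apply the chain rule, so every y-derivative picks up a y' = dy/dx factor.

With everything moved to the left-hand side, differentiate term by term:
  d/dx[√(x^2 + y^2)] = (x + y·y')/√(x^2 + y^2)
  d/dx[-15] = 0

Separating the contributions that come from x directly and those that come through y:
  without y':      x/√(x^2 + y^2)
  multiplying y':  y/√(x^2 + y^2)

so (x/√(x^2 + y^2)) + (y/√(x^2 + y^2))·y' = 0, and therefore
  dy/dx = -(x/√(x^2 + y^2))/(y/√(x^2 + y^2)) = -x/y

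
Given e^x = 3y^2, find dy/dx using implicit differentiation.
Differentiate the relation implicitly: treat y = y(x) and apply the chain rule, so every y-derivative picks up a y' = dy/dx factor.

With everything moved to the left-hand side, differentiate term by term:
  d/dx[-3y^2] = -6y·y'
  d/dx[e^(x)] = e^(x)

Separating the contributions that come from x directly and those that come through y:
  without y':      e^(x)
  multiplying y':  -6y

so (e^(x)) + (-6y)·y' = 0, and therefore
  dy/dx = -(e^(x))/(-6y) = e^(x)/(6y)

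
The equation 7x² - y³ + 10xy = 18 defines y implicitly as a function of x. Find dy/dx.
Differentiate both sides with respect to x, treating y as y(x). By the chain rule, any term containing y contributes a factor of y' = dy/dx when we differentiate it.

Move every term to one side and write the relation as F(x, y) = 0. Term by term,
  d/dx[7x^2] = 14x
  d/dx[10xy] = 10x·y' + 10y
  d/dx[-y^3] = -3y^2·y'
  d/dx[-18] = 0

The pieces without y' make up ∂F/∂x and the coefficient of y' is ∂F/∂y:
  ∂F/∂x = 14x + 10y,
  ∂F/∂y = 10x - 3y^2.

Since d/dx[F] = ∂F/∂x + (∂F/∂y)·y' = 0, solve for y':
  (∂F/∂y)·y' = -∂F/∂x
  dy/dx = -(∂F/∂x)/(∂F/∂y) = -(14x + 10y)/(10x - 3y^2) = 2(-7x - 5y)/(10x - 3y^2)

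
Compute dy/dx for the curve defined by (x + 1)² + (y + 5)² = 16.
Take d/dx of both sides. Since y is implicitly a function of x, the chain rule attaches a y' = dy/dx factor whenever we differentiate through y.

Set F(x, y) = (left side) − (right side), so the curve is F = 0. Differentiating each term of F:
  d/dx[(x + 1)^2] = 2x + 2
  d/dx[(y + 5)^2] = 2·y'(y + 5)
  d/dx[-16] = 0

Collecting, the y'-free part is the partial derivative in x and the y' coefficient is the partial derivative in y:
  ∂F/∂x = 2x + 2
  ∂F/∂y = 2y + 10

so d/dx[F(x, y(x))] = ∂F/∂x + (∂F/∂y)·y' = 0. Rearranging,
  dy/dx = -(∂F/∂x)/(∂F/∂y) = -(2x + 2)/(2y + 10) = (-x - 1)/(y + 5)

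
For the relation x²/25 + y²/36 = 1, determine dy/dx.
Take d/dx of both sides. Since y is implicitly a function of x, the chain rule attaches a y' = dy/dx factor whenever we differentiate through y.

Set F(x, y) = (left side) − (right side), so the curve is F = 0. Differentiating each term of F:
  d/dx[x^2/25] = 2x/25
  d/dx[y^2/36] = y·y'/18
  d/dx[-1] = 0

Collecting, the y'-free part is the partial derivative in x and the y' coefficient is the partial derivative in y:
  ∂F/∂x = 2x/25
  ∂F/∂y = y/18

so d/dx[F(x, y(x))] = ∂F/∂x + (∂F/∂y)·y' = 0. Rearranging,
  dy/dx = -(∂F/∂x)/(∂F/∂y) = -(2x/25)/(y/18) = -36x/(25y)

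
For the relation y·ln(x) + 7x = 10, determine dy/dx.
Differentiate the relation implicitly: treat y = y(x) and apply the chain rule, so every y-derivative picks up a y' = dy/dx factor.

With everything moved to the left-hand side, differentiate term by term:
  d/dx[7x] = 7
  d/dx[y·ln(x)] = y'·ln(x) + y/x
  d/dx[-10] = 0

Separating the contributions that come from x directly and those that come through y:
  without y':      7 + y/x
  multiplying y':  ln(x)

so (7 + y/x) + (ln(x))·y' = 0, and therefore
  dy/dx = -(7 + y/x)/(ln(x))
        = -((7x + y)/x)/(ln(x)) = (-7x - y)/(x·ln(x))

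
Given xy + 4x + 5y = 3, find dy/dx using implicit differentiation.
Apply d/dx to both sides, remembering that y depends on x. Each occurrence of y therefore brings in a y' = dy/dx via the chain rule.

With F(x, y) equal to the left-hand side minus the right, differentiate F term by term:
  d/dx[xy] = x·y' + y
  d/dx[4x] = 4
  d/dx[5y] = 5·y'
  d/dx[-3] = 0
Adding these up, d/dx[F] = 0 becomes
  (y + 4) + (x + 5)·y' = 0,
so isolating y',
  dy/dx = -(y + 4)/(x + 5) = (-y - 4)/(x + 5)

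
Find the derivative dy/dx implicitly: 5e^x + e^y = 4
Differentiate the relation implicitly: treat y = y(x) and apply the chain rule, so every y-derivative picks up a y' = dy/dx factor.

With everything moved to the left-hand side, differentiate term by term:
  d/dx[5e^(x)] = 5e^(x)
  d/dx[e^(y)] = y'·e^(y)
  d/dx[-4] = 0

Separating the contributions that come from x directly and those that come through y:
  without y':      5e^(x)
  multiplying y':  e^(y)

so (5e^(x)) + (e^(y))·y' = 0, and therefore
  dy/dx = -(5e^(x))/(e^(y)) = -5e^(x - y)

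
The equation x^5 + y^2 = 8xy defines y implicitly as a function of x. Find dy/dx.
Apply d/dx to both sides, remembering that y depends on x. Each occurrence of y therefore brings in a y' = dy/dx via the chain rule.

With F(x, y) equal to the left-hand side minus the right, differentiate F term by term:
  d/dx[x^5] = 5x^4
  d/dx[-8xy] = -8x·y' - 8y
  d/dx[y^2] = 2y·y'
Adding these up, d/dx[F] = 0 becomes
  (5x^4 - 8y) + (-8x + 2y)·y' = 0,
so isolating y',
  dy/dx = -(5x^4 - 8y)/(-8x + 2y) = (5x^4 - 8y)/(2(4x - y))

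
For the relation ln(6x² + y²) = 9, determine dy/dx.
Take d/dx of both sides. Since y is implicitly a function of x, the chain rule attaches a y' = dy/dx factor whenever we differentiate through y.

Set F(x, y) = (left side) − (right side), so the curve is F = 0. Differentiating each term of F:
  d/dx[ln(6x^2 + y^2)] = (12x + 2y·y')/(6x^2 + y^2)
  d/dx[-9] = 0

Collecting, the y'-free part is the partial derivative in x and the y' coefficient is the partial derivative in y:
  ∂F/∂x = 12x/(6x^2 + y^2)
  ∂F/∂y = 2y/(6x^2 + y^2)

so d/dx[F(x, y(x))] = ∂F/∂x + (∂F/∂y)·y' = 0. Rearranging,
  dy/dx = -(∂F/∂x)/(∂F/∂y) = -(12x/(6x^2 + y^2))/(2y/(6x^2 + y^2)) = -6x/y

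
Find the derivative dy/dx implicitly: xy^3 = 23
Take d/dx of both sides. Since y is implicitly a function of x, the chain rule attaches a y' = dy/dx factor whenever we differentiate through y.

Set F(x, y) = (left side) − (right side), so the curve is F = 0. Differentiating each term of F:
  d/dx[xy^3] = 3xy^2·y' + y^3
  d/dx[-23] = 0

Collecting, the y'-free part is the partial derivative in x and the y' coefficient is the partial derivative in y:
  ∂F/∂x = y^3
  ∂F/∂y = 3xy^2

so d/dx[F(x, y(x))] = ∂F/∂x + (∂F/∂y)·y' = 0. Rearranging,
  dy/dx = -(∂F/∂x)/(∂F/∂y) = -(y^3)/(3xy^2) = -y/(3x)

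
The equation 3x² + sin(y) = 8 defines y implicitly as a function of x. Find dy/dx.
Apply d/dx to both sides, remembering that y depends on x. Each occurrence of y therefore brings in a y' = dy/dx via the chain rule.

With F(x, y) equal to the left-hand side minus the right, differentiate F term by term:
  d/dx[3x^2] = 6x
  d/dx[sin(y)] = y'·cos(y)
  d/dx[-8] = 0
Adding these up, d/dx[F] = 0 becomes
  (6x) + (cos(y))·y' = 0,
so isolating y',
  dy/dx = -(6x)/(cos(y)) = -6x/cos(y)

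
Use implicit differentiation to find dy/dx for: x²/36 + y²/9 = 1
Differentiate the relation implicitly: treat y = y(x) and apply the chain rule, so every y-derivative picks up a y' = dy/dx factor.

With everything moved to the left-hand side, differentiate term by term:
  d/dx[x^2/36] = x/18
  d/dx[y^2/9] = 2y·y'/9
  d/dx[-1] = 0

Separating the contributions that come from x directly and those that come through y:
  without y':      x/18
  multiplying y':  2y/9

so (x/18) + (2y/9)·y' = 0, and therefore
  dy/dx = -(x/18)/(2y/9) = -x/(4y)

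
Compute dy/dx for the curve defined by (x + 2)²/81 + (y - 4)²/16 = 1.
Take d/dx of both sides. Since y is implicitly a function of x, the chain rule attaches a y' = dy/dx factor whenever we differentiate through y.

Set F(x, y) = (left side) − (right side), so the curve is F = 0. Differentiating each term of F:
  d/dx[(x + 2)^2/81] = 2x/81 + 4/81
  d/dx[(y - 4)^2/16] = y'(y - 4)/8
  d/dx[-1] = 0

Collecting, the y'-free part is the partial derivative in x and the y' coefficient is the partial derivative in y:
  ∂F/∂x = 2x/81 + 4/81
  ∂F/∂y = y/8 - 1/2

so d/dx[F(x, y(x))] = ∂F/∂x + (∂F/∂y)·y' = 0. Rearranging,
  dy/dx = -(∂F/∂x)/(∂F/∂y) = -(2x/81 + 4/81)/(y/8 - 1/2)
        = -(2(x + 2)/81)/((y - 4)/8) = 16(-x - 2)/(81(y - 4))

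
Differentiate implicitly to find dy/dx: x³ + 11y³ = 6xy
Differentiate both sides with respect to x, treating y as y(x). By the chain rule, any term containing y contributes a factor of y' = dy/dx when we differentiate it.

Move every term to one side and write the relation as F(x, y) = 0. Term by term,
  d/dx[x^3] = 3x^2
  d/dx[-6xy] = -6x·y' - 6y
  d/dx[11y^3] = 33y^2·y'

The pieces without y' make up ∂F/∂x and the coefficient of y' is ∂F/∂y:
  ∂F/∂x = 3x^2 - 6y,
  ∂F/∂y = -6x + 33y^2.

Since d/dx[F] = ∂F/∂x + (∂F/∂y)·y' = 0, solve for y':
  (∂F/∂y)·y' = -∂F/∂x
  dy/dx = -(∂F/∂x)/(∂F/∂y) = -(3x^2 - 6y)/(-6x + 33y^2) = (x^2 - 2y)/(2x - 11y^2)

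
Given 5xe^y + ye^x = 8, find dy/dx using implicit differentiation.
Apply d/dx to both sides, remembering that y depends on x. Each occurrence of y therefore brings in a y' = dy/dx via the chain rule.

With F(x, y) equal to the left-hand side minus the right, differentiate F term by term:
  d/dx[5x·e^(y)] = 5x·y'·e^(y) + 5e^(y)
  d/dx[y·e^(x)] = y·e^(x) + y'·e^(x)
  d/dx[-8] = 0
Adding these up, d/dx[F] = 0 becomes
  (y·e^(x) + 5e^(y)) + (5x·e^(y) + e^(x))·y' = 0,
so isolating y',
  dy/dx = -(y·e^(x) + 5e^(y))/(5x·e^(y) + e^(x)) = (-y·e^(x) - 5e^(y))/(5x·e^(y) + e^(x))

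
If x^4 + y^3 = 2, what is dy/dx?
Differentiate both sides with respect to x, treating y as y(x). By the chain rule, any term containing y contributes a factor of y' = dy/dx when we differentiate it.

Move every term to one side and write the relation as F(x, y) = 0. Term by term,
  d/dx[x^4] = 4x^3
  d/dx[y^3] = 3y^2·y'
  d/dx[-2] = 0

The pieces without y' make up ∂F/∂x and the coefficient of y' is ∂F/∂y:
  ∂F/∂x = 4x^3,
  ∂F/∂y = 3y^2.

Since d/dx[F] = ∂F/∂x + (∂F/∂y)·y' = 0, solve for y':
  (∂F/∂y)·y' = -∂F/∂x
  dy/dx = -(∂F/∂x)/(∂F/∂y) = -(4x^3)/(3y^2) = -4x^3/(3y^2)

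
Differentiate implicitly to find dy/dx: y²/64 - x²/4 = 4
Take d/dx of both sides. Since y is implicitly a function of x, the chain rule attaches a y' = dy/dx factor whenever we differentiate through y.

Set F(x, y) = (left side) − (right side), so the curve is F = 0. Differentiating each term of F:
  d/dx[-x^2/4] = -x/2
  d/dx[y^2/64] = y·y'/32
  d/dx[-4] = 0

Collecting, the y'-free part is the partial derivative in x and the y' coefficient is the partial derivative in y:
  ∂F/∂x = -x/2
  ∂F/∂y = y/32

so d/dx[F(x, y(x))] = ∂F/∂x + (∂F/∂y)·y' = 0. Rearranging,
  dy/dx = -(∂F/∂x)/(∂F/∂y) = -(-x/2)/(y/32) = 16x/y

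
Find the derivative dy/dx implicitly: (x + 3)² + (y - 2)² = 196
Differentiate both sides with respect to x, treating y as y(x). By the chain rule, any term containing y contributes a factor of y' = dy/dx when we differentiate it.

Move every term to one side and write the relation as F(x, y) = 0. Term by term,
  d/dx[(x + 3)^2] = 2x + 6
  d/dx[(y - 2)^2] = 2·y'(y - 2)
  d/dx[-196] = 0

The pieces without y' make up ∂F/∂x and the coefficient of y' is ∂F/∂y:
  ∂F/∂x = 2x + 6,
  ∂F/∂y = 2y - 4.

Since d/dx[F] = ∂F/∂x + (∂F/∂y)·y' = 0, solve for y':
  (∂F/∂y)·y' = -∂F/∂x
  dy/dx = -(∂F/∂x)/(∂F/∂y) = -(2x + 6)/(2y - 4) = (-x - 3)/(y - 2)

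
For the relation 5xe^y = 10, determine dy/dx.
Take d/dx of both sides. Since y is implicitly a function of x, the chain rule attaches a y' = dy/dx factor whenever we differentiate through y.

Set F(x, y) = (left side) − (right side), so the curve is F = 0. Differentiating each term of F:
  d/dx[5x·e^(y)] = 5x·y'·e^(y) + 5e^(y)
  d/dx[-10] = 0

Collecting, the y'-free part is the partial derivative in x and the y' coefficient is the partial derivative in y:
  ∂F/∂x = 5e^(y)
  ∂F/∂y = 5x·e^(y)

so d/dx[F(x, y(x))] = ∂F/∂x + (∂F/∂y)·y' = 0. Rearranging,
  dy/dx = -(∂F/∂x)/(∂F/∂y) = -(5e^(y))/(5x·e^(y)) = -1/x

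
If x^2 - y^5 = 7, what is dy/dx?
Differentiate the relation implicitly: treat y = y(x) and apply the chain rule, so every y-derivative picks up a y' = dy/dx factor.

With everything moved to the left-hand side, differentiate term by term:
  d/dx[x^2] = 2x
  d/dx[-y^5] = -5y^4·y'
  d/dx[-7] = 0

Separating the contributions that come from x directly and those that come through y:
  without y':      2x
  multiplying y':  -5y^4

so (2x) + (-5y^4)·y' = 0, and therefore
  dy/dx = -(2x)/(-5y^4) = 2x/(5y^4)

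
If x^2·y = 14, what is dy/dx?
Apply d/dx to both sides, remembering that y depends on x. Each occurrence of y therefore brings in a y' = dy/dx via the chain rule.

With F(x, y) equal to the left-hand side minus the right, differentiate F term by term:
  d/dx[x^2y] = x^2·y' + 2xy
  d/dx[-14] = 0
Adding these up, d/dx[F] = 0 becomes
  (2xy) + (x^2)·y' = 0,
so isolating y',
  dy/dx = -(2xy)/(x^2) = -2y/x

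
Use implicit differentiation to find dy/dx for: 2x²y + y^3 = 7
Take d/dx of both sides. Since y is implicitly a function of x, the chain rule attaches a y' = dy/dx factor whenever we differentiate through y.

Set F(x, y) = (left side) − (right side), so the curve is F = 0. Differentiating each term of F:
  d/dx[2x^2y] = 2x^2·y' + 4xy
  d/dx[y^3] = 3y^2·y'
  d/dx[-7] = 0

Collecting, the y'-free part is the partial derivative in x and the y' coefficient is the partial derivative in y:
  ∂F/∂x = 4xy
  ∂F/∂y = 2x^2 + 3y^2

so d/dx[F(x, y(x))] = ∂F/∂x + (∂F/∂y)·y' = 0. Rearranging,
  dy/dx = -(∂F/∂x)/(∂F/∂y) = -(4xy)/(2x^2 + 3y^2) = -4xy/(2x^2 + 3y^2)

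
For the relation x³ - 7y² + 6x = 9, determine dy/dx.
Apply d/dx to both sides, remembering that y depends on x. Each occurrence of y therefore brings in a y' = dy/dx via the chain rule.

With F(x, y) equal to the left-hand side minus the right, differentiate F term by term:
  d/dx[x^3] = 3x^2
  d/dx[6x] = 6
  d/dx[-7y^2] = -14y·y'
  d/dx[-9] = 0
Adding these up, d/dx[F] = 0 becomes
  (3x^2 + 6) + (-14y)·y' = 0,
so isolating y',
  dy/dx = -(3x^2 + 6)/(-14y) = 3(x^2 + 2)/(14y)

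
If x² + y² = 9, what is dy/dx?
Differentiate both sides with respect to x, treating y as y(x). By the chain rule, any term containing y contributes a factor of y' = dy/dx when we differentiate it.

Move every term to one side and write the relation as F(x, y) = 0. Term by term,
  d/dx[x^2] = 2x
  d/dx[y^2] = 2y·y'
  d/dx[-9] = 0

The pieces without y' make up ∂F/∂x and the coefficient of y' is ∂F/∂y:
  ∂F/∂x = 2x,
  ∂F/∂y = 2y.

Since d/dx[F] = ∂F/∂x + (∂F/∂y)·y' = 0, solve for y':
  (∂F/∂y)·y' = -∂F/∂x
  dy/dx = -(∂F/∂x)/(∂F/∂y) = -(2x)/(2y) = -x/y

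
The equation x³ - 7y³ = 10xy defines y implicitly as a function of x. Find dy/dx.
Differentiate the relation implicitly: treat y = y(x) and apply the chain rule, so every y-derivative picks up a y' = dy/dx factor.

With everything moved to the left-hand side, differentiate term by term:
  d/dx[x^3] = 3x^2
  d/dx[-10xy] = -10x·y' - 10y
  d/dx[-7y^3] = -21y^2·y'

Separating the contributions that come from x directly and those that come through y:
  without y':      3x^2 - 10y
  multiplying y':  -10x - 21y^2

so (3x^2 - 10y) + (-10x - 21y^2)·y' = 0, and therefore
  dy/dx = -(3x^2 - 10y)/(-10x - 21y^2) = (3x^2 - 10y)/(10x + 21y^2)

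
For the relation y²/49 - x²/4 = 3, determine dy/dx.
Differentiate both sides with respect to x, treating y as y(x). By the chain rule, any term containing y contributes a factor of y' = dy/dx when we differentiate it.

Move every term to one side and write the relation as F(x, y) = 0. Term by term,
  d/dx[-x^2/4] = -x/2
  d/dx[y^2/49] = 2y·y'/49
  d/dx[-3] = 0

The pieces without y' make up ∂F/∂x and the coefficient of y' is ∂F/∂y:
  ∂F/∂x = -x/2,
  ∂F/∂y = 2y/49.

Since d/dx[F] = ∂F/∂x + (∂F/∂y)·y' = 0, solve for y':
  (∂F/∂y)·y' = -∂F/∂x
  dy/dx = -(∂F/∂x)/(∂F/∂y) = -(-x/2)/(2y/49) = 49x/(4y)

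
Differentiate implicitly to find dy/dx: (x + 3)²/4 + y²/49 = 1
Differentiate both sides with respect to x, treating y as y(x). By the chain rule, any term containing y contributes a factor of y' = dy/dx when we differentiate it.

Move every term to one side and write the relation as F(x, y) = 0. Term by term,
  d/dx[y^2/49] = 2y·y'/49
  d/dx[(x + 3)^2/4] = x/2 + 3/2
  d/dx[-1] = 0

The pieces without y' make up ∂F/∂x and the coefficient of y' is ∂F/∂y:
  ∂F/∂x = x/2 + 3/2,
  ∂F/∂y = 2y/49.

Since d/dx[F] = ∂F/∂x + (∂F/∂y)·y' = 0, solve for y':
  (∂F/∂y)·y' = -∂F/∂x
  dy/dx = -(∂F/∂x)/(∂F/∂y) = -(x/2 + 3/2)/(2y/49)
        = -((x + 3)/2)/(2y/49) = 49(-x - 3)/(4y)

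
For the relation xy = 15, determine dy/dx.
Take d/dx of both sides. Since y is implicitly a function of x, the chain rule attaches a y' = dy/dx factor whenever we differentiate through y.

Set F(x, y) = (left side) − (right side), so the curve is F = 0. Differentiating each term of F:
  d/dx[xy] = x·y' + y
  d/dx[-15] = 0

Collecting, the y'-free part is the partial derivative in x and the y' coefficient is the partial derivative in y:
  ∂F/∂x = y
  ∂F/∂y = x

so d/dx[F(x, y(x))] = ∂F/∂x + (∂F/∂y)·y' = 0. Rearranging,
  dy/dx = -(∂F/∂x)/(∂F/∂y) = -(y)/(x) = -y/x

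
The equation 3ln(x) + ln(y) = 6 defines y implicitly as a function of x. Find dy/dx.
Differentiate both sides with respect to x, treating y as y(x). By the chain rule, any term containing y contributes a factor of y' = dy/dx when we differentiate it.

Move every term to one side and write the relation as F(x, y) = 0. Term by term,
  d/dx[3ln(x)] = 3/x
  d/dx[ln(y)] = y'/y
  d/dx[-6] = 0

The pieces without y' make up ∂F/∂x and the coefficient of y' is ∂F/∂y:
  ∂F/∂x = 3/x,
  ∂F/∂y = 1/y.

Since d/dx[F] = ∂F/∂x + (∂F/∂y)·y' = 0, solve for y':
  (∂F/∂y)·y' = -∂F/∂x
  dy/dx = -(∂F/∂x)/(∂F/∂y) = -(3/x)/(1/y) = -3y/x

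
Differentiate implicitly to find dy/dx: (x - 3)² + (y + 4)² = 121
Take d/dx of both sides. Since y is implicitly a function of x, the chain rule attaches a y' = dy/dx factor whenever we differentiate through y.

Set F(x, y) = (left side) − (right side), so the curve is F = 0. Differentiating each term of F:
  d/dx[(x - 3)^2] = 2x - 6
  d/dx[(y + 4)^2] = 2·y'(y + 4)
  d/dx[-121] = 0

Collecting, the y'-free part is the partial derivative in x and the y' coefficient is the partial derivative in y:
  ∂F/∂x = 2x - 6
  ∂F/∂y = 2y + 8

so d/dx[F(x, y(x))] = ∂F/∂x + (∂F/∂y)·y' = 0. Rearranging,
  dy/dx = -(∂F/∂x)/(∂F/∂y) = -(2x - 6)/(2y + 8) = (3 - x)/(y + 4)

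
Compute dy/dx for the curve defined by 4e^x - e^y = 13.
Apply d/dx to both sides, remembering that y depends on x. Each occurrence of y therefore brings in a y' = dy/dx via the chain rule.

With F(x, y) equal to the left-hand side minus the right, differentiate F term by term:
  d/dx[4e^(x)] = 4e^(x)
  d/dx[-e^(y)] = -y'·e^(y)
  d/dx[-13] = 0
Adding these up, d/dx[F] = 0 becomes
  (4e^(x)) + (-e^(y))·y' = 0,
so isolating y',
  dy/dx = -(4e^(x))/(-e^(y)) = 4e^(x - y)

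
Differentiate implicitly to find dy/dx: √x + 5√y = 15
Apply d/dx to both sides, remembering that y depends on x. Each occurrence of y therefore brings in a y' = dy/dx via the chain rule.

With F(x, y) equal to the left-hand side minus the right, differentiate F term by term:
  d/dx[√(x)] = 1/(2√(x))
  d/dx[5√(y)] = 5·y'/(2√(y))
  d/dx[-15] = 0
Adding these up, d/dx[F] = 0 becomes
  (1/(2√(x))) + (5/(2√(y)))·y' = 0,
so isolating y',
  dy/dx = -(1/(2√(x)))/(5/(2√(y))) = -√(y)/(5√(x))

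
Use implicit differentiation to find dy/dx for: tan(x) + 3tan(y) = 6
Apply d/dx to both sides, remembering that y depends on x. Each occurrence of y therefore brings in a y' = dy/dx via the chain rule.

With F(x, y) equal to the left-hand side minus the right, differentiate F term by term:
  d/dx[tan(x)] = tan(x)^2 + 1
  d/dx[3tan(y)] = 3·y'(tan(y)^2 + 1)
  d/dx[-6] = 0
Adding these up, d/dx[F] = 0 becomes
  (tan(x)^2 + 1) + (3tan(y)^2 + 3)·y' = 0,
so isolating y',
  dy/dx = -(tan(x)^2 + 1)/(3tan(y)^2 + 3) = -cos(y)^2/(3cos(x)^2)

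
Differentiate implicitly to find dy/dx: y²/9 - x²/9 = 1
Differentiate the relation implicitly: treat y = y(x) and apply the chain rule, so every y-derivative picks up a y' = dy/dx factor.

With everything moved to the left-hand side, differentiate term by term:
  d/dx[-x^2/9] = -2x/9
  d/dx[y^2/9] = 2y·y'/9
  d/dx[-1] = 0

Separating the contributions that come from x directly and those that come through y:
  without y':      -2x/9
  multiplying y':  2y/9

so (-2x/9) + (2y/9)·y' = 0, and therefore
  dy/dx = -(-2x/9)/(2y/9) = x/y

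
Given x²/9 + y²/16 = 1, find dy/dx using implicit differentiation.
Differentiate both sides with respect to x, treating y as y(x). By the chain rule, any term containing y contributes a factor of y' = dy/dx when we differentiate it.

Move every term to one side and write the relation as F(x, y) = 0. Term by term,
  d/dx[x^2/9] = 2x/9
  d/dx[y^2/16] = y·y'/8
  d/dx[-1] = 0

The pieces without y' make up ∂F/∂x and the coefficient of y' is ∂F/∂y:
  ∂F/∂x = 2x/9,
  ∂F/∂y = y/8.

Since d/dx[F] = ∂F/∂x + (∂F/∂y)·y' = 0, solve for y':
  (∂F/∂y)·y' = -∂F/∂x
  dy/dx = -(∂F/∂x)/(∂F/∂y) = -(2x/9)/(y/8) = -16x/(9y)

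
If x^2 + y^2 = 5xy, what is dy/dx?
Apply d/dx to both sides, remembering that y depends on x. Each occurrence of y therefore brings in a y' = dy/dx via the chain rule.

With F(x, y) equal to the left-hand side minus the right, differentiate F term by term:
  d/dx[x^2] = 2x
  d/dx[-5xy] = -5x·y' - 5y
  d/dx[y^2] = 2y·y'
Adding these up, d/dx[F] = 0 becomes
  (2x - 5y) + (-5x + 2y)·y' = 0,
so isolating y',
  dy/dx = -(2x - 5y)/(-5x + 2y) = (2x - 5y)/(5x - 2y)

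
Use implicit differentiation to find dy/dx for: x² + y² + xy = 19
Apply d/dx to both sides, remembering that y depends on x. Each occurrence of y therefore brings in a y' = dy/dx via the chain rule.

With F(x, y) equal to the left-hand side minus the right, differentiate F term by term:
  d/dx[x^2] = 2x
  d/dx[xy] = x·y' + y
  d/dx[y^2] = 2y·y'
  d/dx[-19] = 0
Adding these up, d/dx[F] = 0 becomes
  (2x + y) + (x + 2y)·y' = 0,
so isolating y',
  dy/dx = -(2x + y)/(x + 2y) = (-2x - y)/(x + 2y)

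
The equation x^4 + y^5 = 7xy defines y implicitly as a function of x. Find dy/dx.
Differentiate the relation implicitly: treat y = y(x) and apply the chain rule, so every y-derivative picks up a y' = dy/dx factor.

With everything moved to the left-hand side, differentiate term by term:
  d/dx[x^4] = 4x^3
  d/dx[-7xy] = -7x·y' - 7y
  d/dx[y^5] = 5y^4·y'

Separating the contributions that come from x directly and those that come through y:
  without y':      4x^3 - 7y
  multiplying y':  -7x + 5y^4

so (4x^3 - 7y) + (-7x + 5y^4)·y' = 0, and therefore
  dy/dx = -(4x^3 - 7y)/(-7x + 5y^4) = (4x^3 - 7y)/(7x - 5y^4)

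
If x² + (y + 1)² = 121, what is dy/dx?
Differentiate the relation implicitly: treat y = y(x) and apply the chain rule, so every y-derivative picks up a y' = dy/dx factor.

With everything moved to the left-hand side, differentiate term by term:
  d/dx[x^2] = 2x
  d/dx[(y + 1)^2] = 2·y'(y + 1)
  d/dx[-121] = 0

Separating the contributions that come from x directly and those that come through y:
  without y':      2x
  multiplying y':  2y + 2

so (2x) + (2y + 2)·y' = 0, and therefore
  dy/dx = -(2x)/(2y + 2) = -x/(y + 1)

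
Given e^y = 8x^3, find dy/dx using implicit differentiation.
Take d/dx of both sides. Since y is implicitly a function of x, the chain rule attaches a y' = dy/dx factor whenever we differentiate through y.

Set F(x, y) = (left side) − (right side), so the curve is F = 0. Differentiating each term of F:
  d/dx[-8x^3] = -24x^2
  d/dx[e^(y)] = y'·e^(y)

Collecting, the y'-free part is the partial derivative in x and the y' coefficient is the partial derivative in y:
  ∂F/∂x = -24x^2
  ∂F/∂y = e^(y)

so d/dx[F(x, y(x))] = ∂F/∂x + (∂F/∂y)·y' = 0. Rearranging,
  dy/dx = -(∂F/∂x)/(∂F/∂y) = -(-24x^2)/(e^(y)) = 24x^2e^(-y)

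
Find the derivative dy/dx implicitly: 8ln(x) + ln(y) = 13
Differentiate the relation implicitly: treat y = y(x) and apply the chain rule, so every y-derivative picks up a y' = dy/dx factor.

With everything moved to the left-hand side, differentiate term by term:
  d/dx[8ln(x)] = 8/x
  d/dx[ln(y)] = y'/y
  d/dx[-13] = 0

Separating the contributions that come from x directly and those that come through y:
  without y':      8/x
  multiplying y':  1/y

so (8/x) + (1/y)·y' = 0, and therefore
  dy/dx = -(8/x)/(1/y) = -8y/x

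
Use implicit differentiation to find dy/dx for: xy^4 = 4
Take d/dx of both sides. Since y is implicitly a function of x, the chain rule attaches a y' = dy/dx factor whenever we differentiate through y.

Set F(x, y) = (left side) − (right side), so the curve is F = 0. Differentiating each term of F:
  d/dx[xy^4] = 4xy^3·y' + y^4
  d/dx[-4] = 0

Collecting, the y'-free part is the partial derivative in x and the y' coefficient is the partial derivative in y:
  ∂F/∂x = y^4
  ∂F/∂y = 4xy^3

so d/dx[F(x, y(x))] = ∂F/∂x + (∂F/∂y)·y' = 0. Rearranging,
  dy/dx = -(∂F/∂x)/(∂F/∂y) = -(y^4)/(4xy^3) = -y/(4x)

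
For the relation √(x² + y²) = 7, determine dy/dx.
Differentiate the relation implicitly: treat y = y(x) and apply the chain rule, so every y-derivative picks up a y' = dy/dx factor.

With everything moved to the left-hand side, differentiate term by term:
  d/dx[√(x^2 + y^2)] = (x + y·y')/√(x^2 + y^2)
  d/dx[-7] = 0

Separating the contributions that come from x directly and those that come through y:
  without y':      x/√(x^2 + y^2)
  multiplying y':  y/√(x^2 + y^2)

so (x/√(x^2 + y^2)) + (y/√(x^2 + y^2))·y' = 0, and therefore
  dy/dx = -(x/√(x^2 + y^2))/(y/√(x^2 + y^2)) = -x/y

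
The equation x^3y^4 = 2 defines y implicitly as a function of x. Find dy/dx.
Differentiate the relation implicitly: treat y = y(x) and apply the chain rule, so every y-derivative picks up a y' = dy/dx factor.

With everything moved to the left-hand side, differentiate term by term:
  d/dx[x^3y^4] = 4x^3y^3·y' + 3x^2y^4
  d/dx[-2] = 0

Separating the contributions that come from x directly and those that come through y:
  without y':      3x^2y^4
  multiplying y':  4x^3y^3

so (3x^2y^4) + (4x^3y^3)·y' = 0, and therefore
  dy/dx = -(3x^2y^4)/(4x^3y^3) = -3y/(4x)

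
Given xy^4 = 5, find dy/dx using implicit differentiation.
Take d/dx of both sides. Since y is implicitly a function of x, the chain rule attaches a y' = dy/dx factor whenever we differentiate through y.

Set F(x, y) = (left side) − (right side), so the curve is F = 0. Differentiating each term of F:
  d/dx[xy^4] = 4xy^3·y' + y^4
  d/dx[-5] = 0

Collecting, the y'-free part is the partial derivative in x and the y' coefficient is the partial derivative in y:
  ∂F/∂x = y^4
  ∂F/∂y = 4xy^3

so d/dx[F(x, y(x))] = ∂F/∂x + (∂F/∂y)·y' = 0. Rearranging,
  dy/dx = -(∂F/∂x)/(∂F/∂y) = -(y^4)/(4xy^3) = -y/(4x)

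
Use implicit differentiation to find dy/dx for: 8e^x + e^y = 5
Take d/dx of both sides. Since y is implicitly a function of x, the chain rule attaches a y' = dy/dx factor whenever we differentiate through y.

Set F(x, y) = (left side) − (right side), so the curve is F = 0. Differentiating each term of F:
  d/dx[8e^(x)] = 8e^(x)
  d/dx[e^(y)] = y'·e^(y)
  d/dx[-5] = 0

Collecting, the y'-free part is the partial derivative in x and the y' coefficient is the partial derivative in y:
  ∂F/∂x = 8e^(x)
  ∂F/∂y = e^(y)

so d/dx[F(x, y(x))] = ∂F/∂x + (∂F/∂y)·y' = 0. Rearranging,
  dy/dx = -(∂F/∂x)/(∂F/∂y) = -(8e^(x))/(e^(y)) = -8e^(x - y)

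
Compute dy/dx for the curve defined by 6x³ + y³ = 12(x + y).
Differentiate the relation implicitly: treat y = y(x) and apply the chain rule, so every y-derivative picks up a y' = dy/dx factor.

With everything moved to the left-hand side, differentiate term by term:
  d/dx[6x^3] = 18x^2
  d/dx[-12x] = -12
  d/dx[y^3] = 3y^2·y'
  d/dx[-12y] = -12·y'

Separating the contributions that come from x directly and those that come through y:
  without y':      18x^2 - 12
  multiplying y':  3y^2 - 12

so (18x^2 - 12) + (3y^2 - 12)·y' = 0, and therefore
  dy/dx = -(18x^2 - 12)/(3y^2 - 12) = 2(2 - 3x^2)/(y^2 - 4)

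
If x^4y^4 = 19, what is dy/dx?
Apply d/dx to both sides, remembering that y depends on x. Each occurrence of y therefore brings in a y' = dy/dx via the chain rule.

With F(x, y) equal to the left-hand side minus the right, differentiate F term by term:
  d/dx[x^4y^4] = 4x^4y^3·y' + 4x^3y^4
  d/dx[-19] = 0
Adding these up, d/dx[F] = 0 becomes
  (4x^3y^4) + (4x^4y^3)·y' = 0,
so isolating y',
  dy/dx = -(4x^3y^4)/(4x^4y^3) = -y/x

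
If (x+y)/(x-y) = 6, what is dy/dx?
Differentiate the relation implicitly: treat y = y(x) and apply the chain rule, so every y-derivative picks up a y' = dy/dx factor.

With everything moved to the left-hand side, differentiate term by term:
  d/dx[(x + y)/(x - y)] = (y' + 1)/(x - y) + (x + y)(y' - 1)/(x - y)^2
  d/dx[-6] = 0

Separating the contributions that come from x directly and those that come through y:
  without y':      1/(x - y) - (x + y)/(x - y)^2
  multiplying y':  1/(x - y) + (x + y)/(x - y)^2

so (1/(x - y) - (x + y)/(x - y)^2) + (1/(x - y) + (x + y)/(x - y)^2)·y' = 0, and therefore
  dy/dx = -(1/(x - y) - (x + y)/(x - y)^2)/(1/(x - y) + (x + y)/(x - y)^2)
        = -(-2y/(x - y)^2)/(2x/(x - y)^2) = y/x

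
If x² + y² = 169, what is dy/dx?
Differentiate the relation implicitly: treat y = y(x) and apply the chain rule, so every y-derivative picks up a y' = dy/dx factor.

With everything moved to the left-hand side, differentiate term by term:
  d/dx[x^2] = 2x
  d/dx[y^2] = 2y·y'
  d/dx[-169] = 0

Separating the contributions that come from x directly and those that come through y:
  without y':      2x
  multiplying y':  2y

so (2x) + (2y)·y' = 0, and therefore
  dy/dx = -(2x)/(2y) = -x/y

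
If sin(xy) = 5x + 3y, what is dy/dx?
Apply d/dx to both sides, remembering that y depends on x. Each occurrence of y therefore brings in a y' = dy/dx via the chain rule.

With F(x, y) equal to the left-hand side minus the right, differentiate F term by term:
  d/dx[-5x] = -5
  d/dx[-3y] = -3·y'
  d/dx[sin(xy)] = (x·y' + y)·cos(xy)
Adding these up, d/dx[F] = 0 becomes
  (y·cos(xy) - 5) + (x·cos(xy) - 3)·y' = 0,
so isolating y',
  dy/dx = -(y·cos(xy) - 5)/(x·cos(xy) - 3) = (-y·cos(xy) + 5)/(x·cos(xy) - 3)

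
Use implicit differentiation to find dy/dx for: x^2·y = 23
Differentiate the relation implicitly: treat y = y(x) and apply the chain rule, so every y-derivative picks up a y' = dy/dx factor.

With everything moved to the left-hand side, differentiate term by term:
  d/dx[x^2y] = x^2·y' + 2xy
  d/dx[-23] = 0

Separating the contributions that come from x directly and those that come through y:
  without y':      2xy
  multiplying y':  x^2

so (2xy) + (x^2)·y' = 0, and therefore
  dy/dx = -(2xy)/(x^2) = -2y/x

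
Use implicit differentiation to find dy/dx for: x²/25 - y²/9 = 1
Differentiate the relation implicitly: treat y = y(x) and apply the chain rule, so every y-derivative picks up a y' = dy/dx factor.

With everything moved to the left-hand side, differentiate term by term:
  d/dx[x^2/25] = 2x/25
  d/dx[-y^2/9] = -2y·y'/9
  d/dx[-1] = 0

Separating the contributions that come from x directly and those that come through y:
  without y':      2x/25
  multiplying y':  -2y/9

so (2x/25) + (-2y/9)·y' = 0, and therefore
  dy/dx = -(2x/25)/(-2y/9) = 9x/(25y)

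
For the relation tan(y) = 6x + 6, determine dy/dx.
Differentiate the relation implicitly: treat y = y(x) and apply the chain rule, so every y-derivative picks up a y' = dy/dx factor.

With everything moved to the left-hand side, differentiate term by term:
  d/dx[-6x] = -6
  d/dx[tan(y)] = y'(tan(y)^2 + 1)
  d/dx[-6] = 0

Separating the contributions that come from x directly and those that come through y:
  without y':      -6
  multiplying y':  tan(y)^2 + 1

so (-6) + (tan(y)^2 + 1)·y' = 0, and therefore
  dy/dx = -(-6)/(tan(y)^2 + 1) = 6cos(y)^2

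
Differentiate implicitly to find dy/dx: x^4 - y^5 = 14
Apply d/dx to both sides, remembering that y depends on x. Each occurrence of y therefore brings in a y' = dy/dx via the chain rule.

With F(x, y) equal to the left-hand side minus the right, differentiate F term by term:
  d/dx[x^4] = 4x^3
  d/dx[-y^5] = -5y^4·y'
  d/dx[-14] = 0
Adding these up, d/dx[F] = 0 becomes
  (4x^3) + (-5y^4)·y' = 0,
so isolating y',
  dy/dx = -(4x^3)/(-5y^4) = 4x^3/(5y^4)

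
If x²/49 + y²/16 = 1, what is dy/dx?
Differentiate both sides with respect to x, treating y as y(x). By the chain rule, any term containing y contributes a factor of y' = dy/dx when we differentiate it.

Move every term to one side and write the relation as F(x, y) = 0. Term by term,
  d/dx[x^2/49] = 2x/49
  d/dx[y^2/16] = y·y'/8
  d/dx[-1] = 0

The pieces without y' make up ∂F/∂x and the coefficient of y' is ∂F/∂y:
  ∂F/∂x = 2x/49,
  ∂F/∂y = y/8.

Since d/dx[F] = ∂F/∂x + (∂F/∂y)·y' = 0, solve for y':
  (∂F/∂y)·y' = -∂F/∂x
  dy/dx = -(∂F/∂x)/(∂F/∂y) = -(2x/49)/(y/8) = -16x/(49y)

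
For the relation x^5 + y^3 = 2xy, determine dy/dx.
Take d/dx of both sides. Since y is implicitly a function of x, the chain rule attaches a y' = dy/dx factor whenever we differentiate through y.

Set F(x, y) = (left side) − (right side), so the curve is F = 0. Differentiating each term of F:
  d/dx[x^5] = 5x^4
  d/dx[-2xy] = -2x·y' - 2y
  d/dx[y^3] = 3y^2·y'

Collecting, the y'-free part is the partial derivative in x and the y' coefficient is the partial derivative in y:
  ∂F/∂x = 5x^4 - 2y
  ∂F/∂y = -2x + 3y^2

so d/dx[F(x, y(x))] = ∂F/∂x + (∂F/∂y)·y' = 0. Rearranging,
  dy/dx = -(∂F/∂x)/(∂F/∂y) = -(5x^4 - 2y)/(-2x + 3y^2) = (5x^4 - 2y)/(2x - 3y^2)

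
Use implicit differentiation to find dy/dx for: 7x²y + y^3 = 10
Differentiate the relation implicitly: treat y = y(x) and apply the chain rule, so every y-derivative picks up a y' = dy/dx factor.

With everything moved to the left-hand side, differentiate term by term:
  d/dx[7x^2y] = 7x^2·y' + 14xy
  d/dx[y^3] = 3y^2·y'
  d/dx[-10] = 0

Separating the contributions that come from x directly and those that come through y:
  without y':      14xy
  multiplying y':  7x^2 + 3y^2

so (14xy) + (7x^2 + 3y^2)·y' = 0, and therefore
  dy/dx = -(14xy)/(7x^2 + 3y^2) = -14xy/(7x^2 + 3y^2)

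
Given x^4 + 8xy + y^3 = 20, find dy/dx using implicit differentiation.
Differentiate the relation implicitly: treat y = y(x) and apply the chain rule, so every y-derivative picks up a y' = dy/dx factor.

With everything moved to the left-hand side, differentiate term by term:
  d/dx[x^4] = 4x^3
  d/dx[8xy] = 8x·y' + 8y
  d/dx[y^3] = 3y^2·y'
  d/dx[-20] = 0

Separating the contributions that come from x directly and those that come through y:
  without y':      4x^3 + 8y
  multiplying y':  8x + 3y^2

so (4x^3 + 8y) + (8x + 3y^2)·y' = 0, and therefore
  dy/dx = -(4x^3 + 8y)/(8x + 3y^2) = 4(-x^3 - 2y)/(8x + 3y^2)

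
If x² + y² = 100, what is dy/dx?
Differentiate the relation implicitly: treat y = y(x) and apply the chain rule, so every y-derivative picks up a y' = dy/dx factor.

With everything moved to the left-hand side, differentiate term by term:
  d/dx[x^2] = 2x
  d/dx[y^2] = 2y·y'
  d/dx[-100] = 0

Separating the contributions that come from x directly and those that come through y:
  without y':      2x
  multiplying y':  2y

so (2x) + (2y)·y' = 0, and therefore
  dy/dx = -(2x)/(2y) = -x/y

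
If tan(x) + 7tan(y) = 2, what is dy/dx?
Take d/dx of both sides. Since y is implicitly a function of x, the chain rule attaches a y' = dy/dx factor whenever we differentiate through y.

Set F(x, y) = (left side) − (right side), so the curve is F = 0. Differentiating each term of F:
  d/dx[tan(x)] = tan(x)^2 + 1
  d/dx[7tan(y)] = 7·y'(tan(y)^2 + 1)
  d/dx[-2] = 0

Collecting, the y'-free part is the partial derivative in x and the y' coefficient is the partial derivative in y:
  ∂F/∂x = tan(x)^2 + 1
  ∂F/∂y = 7tan(y)^2 + 7

so d/dx[F(x, y(x))] = ∂F/∂x + (∂F/∂y)·y' = 0. Rearranging,
  dy/dx = -(∂F/∂x)/(∂F/∂y) = -(tan(x)^2 + 1)/(7tan(y)^2 + 7) = -cos(y)^2/(7cos(x)^2)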